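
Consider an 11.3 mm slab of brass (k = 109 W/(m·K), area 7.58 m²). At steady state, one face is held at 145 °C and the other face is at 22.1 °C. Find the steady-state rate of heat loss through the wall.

Q = kA·ΔT/L = 109 × 7.58 × |145 °C − 22.1 °C| / 0.0113 = 8.99×10^6 W

Q = 8990 kW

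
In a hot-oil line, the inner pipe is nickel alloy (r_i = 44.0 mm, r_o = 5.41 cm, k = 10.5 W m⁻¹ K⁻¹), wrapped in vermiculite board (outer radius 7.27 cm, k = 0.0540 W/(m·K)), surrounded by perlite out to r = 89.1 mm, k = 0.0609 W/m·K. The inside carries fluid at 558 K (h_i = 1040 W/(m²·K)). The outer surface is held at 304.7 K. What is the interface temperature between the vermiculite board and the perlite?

T = 400 K

Series thermal resistances, inner to outer:
  R'_conv,in = 1/(2πr h) = 1/(2π·0.0440·1040) = 0.003478 m·K/W
  R'_nickel alloy = ln(0.0541/0.0440)/(2πk) = 0.2066/(2π·10.5) = 0.003132 m·K/W
  R'_vermiculite board = ln(0.0727/0.0541)/(2πk) = 0.2955/(2π·0.0540) = 0.8710 m·K/W
  R'_perlite = ln(0.0891/0.0727)/(2πk) = 0.2034/(2π·0.0609) = 0.5316 m·K/W
ΣR = 0.003478 + 0.003132 + 0.8710 + 0.5316 = 1.409 m·K/W
Q' = ΔT/ΣR = (558 K − 304.7 K)/1.409 = 179.8 W/m
From the inner boundary to the vermiculite board/perlite interface, ΣR_partial = 0.8776 m·K/W.
T_interface = T_in − Q'·ΣR_partial = 558 K − (179.8)(0.8776) = 400 K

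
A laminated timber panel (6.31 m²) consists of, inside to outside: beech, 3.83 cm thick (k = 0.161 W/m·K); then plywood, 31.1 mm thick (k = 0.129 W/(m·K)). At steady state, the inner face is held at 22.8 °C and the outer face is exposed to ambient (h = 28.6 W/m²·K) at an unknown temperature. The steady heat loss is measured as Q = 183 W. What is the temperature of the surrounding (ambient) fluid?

Series resistances:
  R_beech = L/(kA) = 0.0383/(0.161·6.31) = 0.03770 K/W
  R_plywood = L/(kA) = 0.0311/(0.129·6.31) = 0.03821 K/W
  R_conv,out = 1/(hA) = 1/(28.6·6.31) = 0.005541 K/W
ΣR = 0.08145 K/W
ΔT = Q·ΣR = 183 × 0.08145 = 14.91 K
Heat flows outward, so T_out = T_in − ΔT = 22.8 − 14.91 = 7.89 °C

T_out = 7.89 °C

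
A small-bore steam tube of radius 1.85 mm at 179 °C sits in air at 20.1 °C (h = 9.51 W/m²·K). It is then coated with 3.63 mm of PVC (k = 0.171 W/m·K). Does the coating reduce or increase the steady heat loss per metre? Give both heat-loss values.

Critical radius for a cylinder: r_cr = k/h = 0.0180 m = 1.80 cm.
Outer radius after coating: r₂ = 0.00185 + 0.00363 = 0.00548 m.
Since r₁ < r_cr and r₂ ≤ r_cr, the coating moves toward the maximum at r_cr — heat loss rises.
Bare: R = 1/(2πr₁h) = 9.046 m·K/W; Q = 158.9/9.046 = 17.6 W/m.
Coated: R = R_cond + R_conv = 4.065 m·K/W; Q = 158.9/4.065 = 39.1 W/m.

increases: 17.6 → 39.1 W/m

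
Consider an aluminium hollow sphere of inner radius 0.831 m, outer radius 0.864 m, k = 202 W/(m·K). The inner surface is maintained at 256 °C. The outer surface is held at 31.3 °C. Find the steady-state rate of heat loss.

Q = 1.24×10^7 W

Q = 4πk·ΔT/(1/r₁ − 1/r₂) = 4π × 202 × 224.7 / (1/0.831 − 1/0.864) = 1.24×10^7 W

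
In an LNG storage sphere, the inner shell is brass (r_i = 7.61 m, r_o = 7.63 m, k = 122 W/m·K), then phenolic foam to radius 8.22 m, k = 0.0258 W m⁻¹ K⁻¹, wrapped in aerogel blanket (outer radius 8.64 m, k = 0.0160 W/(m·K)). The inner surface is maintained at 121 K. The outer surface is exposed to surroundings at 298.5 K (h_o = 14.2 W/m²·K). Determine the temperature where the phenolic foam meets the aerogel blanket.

Resistance network (inner→outer):
  R_brass = (1/7.61 − 1/7.63)/(4πk) = 3.444×10^-4/(4π·122) = 2.247×10^-7 K/W
  R_phenolic foam = (1/7.63 − 1/8.22)/(4πk) = 0.009407/(4π·0.0258) = 0.02902 K/W
  R_aerogel blanket = (1/8.22 − 1/8.64)/(4πk) = 0.005914/(4π·0.0160) = 0.02941 K/W
  R_conv,out = 1/(4πr²h) = 1/(4π·8.64²·14.2) = 7.507×10^-5 K/W
ΣR = 2.247×10^-7 + 0.02902 + 0.02941 + 7.507×10^-5 = 0.05851 K/W
Q = ΔT/ΣR = (121 K − 298.5 K)/0.05851 = -3034 W
From the inner boundary to the phenolic foam/aerogel blanket interface, ΣR_partial = 0.02902 K/W.
T_interface = T_in − Q·ΣR_partial = 121 K − (-3034)(0.02902) = 209.0 K

T = 209.0 K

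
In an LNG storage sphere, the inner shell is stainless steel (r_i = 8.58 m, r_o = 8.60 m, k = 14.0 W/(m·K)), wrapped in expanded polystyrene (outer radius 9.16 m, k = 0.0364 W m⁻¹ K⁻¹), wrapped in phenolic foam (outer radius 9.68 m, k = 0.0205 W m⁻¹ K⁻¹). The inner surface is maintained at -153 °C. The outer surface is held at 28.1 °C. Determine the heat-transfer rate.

Q = 4730 W

Series thermal resistances, inner to outer:
  R_stainless steel = (1/8.58 − 1/8.60)/(4πk) = 2.710×10^-4/(4π·14.0) = 1.541×10^-6 K/W
  R_expanded polystyrene = (1/8.60 − 1/9.16)/(4πk) = 0.007109/(4π·0.0364) = 0.01554 K/W
  R_phenolic foam = (1/9.16 − 1/9.68)/(4πk) = 0.005865/(4π·0.0205) = 0.02277 K/W
ΣR = 1.541×10^-6 + 0.01554 + 0.02277 = 0.03831 K/W
Q = ΔT/ΣR = (-153 °C − 28.1 °C)/0.03831 = -4730 W
(Negative Q ⇒ heat flows inward; heat gain = 4730 W.)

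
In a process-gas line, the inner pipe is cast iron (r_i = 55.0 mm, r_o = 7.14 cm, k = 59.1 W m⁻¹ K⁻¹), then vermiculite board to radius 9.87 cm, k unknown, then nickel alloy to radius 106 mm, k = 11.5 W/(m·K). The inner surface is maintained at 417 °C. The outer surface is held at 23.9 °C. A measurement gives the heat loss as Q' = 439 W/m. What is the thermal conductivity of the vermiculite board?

k = 0.0577 W/m·K

ΣR = ΔT/Q' = |417 − 23.9|/439 = 0.8954 m·K/W
Known resistances:
  R'_cast iron = ln(0.0714/0.0550)/(2πk) = 0.2610/(2π·59.1) = 7.028×10^-4 m·K/W
  R'_nickel alloy = ln(0.106/0.0987)/(2πk) = 0.07135/(2π·11.5) = 9.875×10^-4 m·K/W
R_vermiculite board = ΣR − ΣR_known = 0.8954 − 0.001690 = 0.8937 m·K/W
ln(r₂/r₁)/(2πk) = 0.8937 ⇒ k = 0.3238/(2π·0.8937) = 0.0577 W/m·K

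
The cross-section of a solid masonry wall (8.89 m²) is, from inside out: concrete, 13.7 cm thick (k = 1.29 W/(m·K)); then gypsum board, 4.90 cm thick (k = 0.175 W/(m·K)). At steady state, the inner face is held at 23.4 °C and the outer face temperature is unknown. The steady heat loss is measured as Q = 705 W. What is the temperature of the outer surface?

T_out = -7.23 °C

Series resistances:
  R_concrete = L/(kA) = 0.137/(1.29·8.89) = 0.01195 K/W
  R_gypsum board = L/(kA) = 0.0490/(0.175·8.89) = 0.03150 K/W
ΣR = 0.04344 K/W
ΔT = Q·ΣR = 705 × 0.04344 = 30.63 K
Heat flows outward, so T_out = T_in − ΔT = 23.4 − 30.63 = -7.23 °C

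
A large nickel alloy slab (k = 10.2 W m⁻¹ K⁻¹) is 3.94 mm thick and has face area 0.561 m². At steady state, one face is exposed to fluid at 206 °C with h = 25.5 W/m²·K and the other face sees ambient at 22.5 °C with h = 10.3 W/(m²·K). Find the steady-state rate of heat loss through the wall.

Q = 753 W

Series thermal resistances, inner to outer:
  R_conv,in = 1/(hA) = 1/(25.5·0.561) = 0.06990 K/W
  R_nickel alloy = L/(kA) = 0.00394/(10.2·0.561) = 6.885×10^-4 K/W
  R_conv,out = 1/(hA) = 1/(10.3·0.561) = 0.1731 K/W
ΣR = 0.06990 + 6.885×10^-4 + 0.1731 = 0.2437 K/W
Q = ΔT/ΣR = (206 °C − 22.5 °C)/0.2437 = 753 W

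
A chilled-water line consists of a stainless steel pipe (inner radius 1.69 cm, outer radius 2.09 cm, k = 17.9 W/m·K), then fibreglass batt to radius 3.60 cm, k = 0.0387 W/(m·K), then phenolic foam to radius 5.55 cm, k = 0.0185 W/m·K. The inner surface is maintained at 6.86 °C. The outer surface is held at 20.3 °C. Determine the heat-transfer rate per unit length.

Q' = 2.25 W/m

Treat each layer as a resistance in series:
  R'_stainless steel = ln(0.0209/0.0169)/(2πk) = 0.2124/(2π·17.9) = 0.001889 m·K/W
  R'_fibreglass batt = ln(0.0360/0.0209)/(2πk) = 0.5438/(2π·0.0387) = 2.236 m·K/W
  R'_phenolic foam = ln(0.0555/0.0360)/(2πk) = 0.4329/(2π·0.0185) = 3.724 m·K/W
ΣR = 0.001889 + 2.236 + 3.724 = 5.962 m·K/W
Q' = ΔT/ΣR = (6.86 °C − 20.3 °C)/5.962 = -2.25 W/m
(Negative Q' ⇒ heat flows inward; heat gain = 2.25 W/m.)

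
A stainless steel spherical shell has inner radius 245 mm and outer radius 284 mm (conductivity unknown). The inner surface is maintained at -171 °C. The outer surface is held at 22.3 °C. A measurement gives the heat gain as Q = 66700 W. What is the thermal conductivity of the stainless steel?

k = 15.4 W/m·K

ΣR = ΔT/Q = |-171 − 22.3|/66700 = 0.002898 K/W
(1/r₁−1/r₂)/(4πk) = 0.002898 ⇒ k = 0.5605/(4π·0.002898) = 15.4 W/m·K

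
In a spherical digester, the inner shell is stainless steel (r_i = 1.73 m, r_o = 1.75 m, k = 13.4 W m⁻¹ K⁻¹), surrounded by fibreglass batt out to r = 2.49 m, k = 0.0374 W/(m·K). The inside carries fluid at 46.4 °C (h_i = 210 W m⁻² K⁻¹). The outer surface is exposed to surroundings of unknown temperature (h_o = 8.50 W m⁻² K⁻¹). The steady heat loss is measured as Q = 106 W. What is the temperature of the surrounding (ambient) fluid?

T_out = 7.92 °C

Sum the resistances:
  R_conv,in = 1/(4πr²h) = 1/(4π·1.73²·210) = 1.266×10^-4 K/W
  R_stainless steel = (1/1.73 − 1/1.75)/(4πk) = 0.006606/(4π·13.4) = 3.923×10^-5 K/W
  R_fibreglass batt = (1/1.75 − 1/2.49)/(4πk) = 0.1698/(4π·0.0374) = 0.3613 K/W
  R_conv,out = 1/(4πr²h) = 1/(4π·2.49²·8.50) = 0.001510 K/W
ΣR = 0.3630 K/W
ΔT = Q·ΣR = 106 × 0.3630 = 38.48 K
Heat flows outward, so T_out = T_in − ΔT = 46.4 − 38.48 = 7.92 °C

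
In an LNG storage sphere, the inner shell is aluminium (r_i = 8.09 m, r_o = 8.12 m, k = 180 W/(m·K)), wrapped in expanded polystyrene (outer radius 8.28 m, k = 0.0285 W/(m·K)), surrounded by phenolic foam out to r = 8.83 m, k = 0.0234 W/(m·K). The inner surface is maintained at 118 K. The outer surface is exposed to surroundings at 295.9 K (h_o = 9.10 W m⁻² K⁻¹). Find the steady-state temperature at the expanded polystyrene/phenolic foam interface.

T = 155 K

Treat each layer as a resistance in series:
  R_aluminium = (1/8.09 − 1/8.12)/(4πk) = 4.567×10^-4/(4π·180) = 2.019×10^-7 K/W
  R_expanded polystyrene = (1/8.12 − 1/8.28)/(4πk) = 0.002380/(4π·0.0285) = 0.006645 K/W
  R_phenolic foam = (1/8.28 − 1/8.83)/(4πk) = 0.007523/(4π·0.0234) = 0.02558 K/W
  R_conv,out = 1/(4πr²h) = 1/(4π·8.83²·9.10) = 1.122×10^-4 K/W
ΣR = 2.019×10^-7 + 0.006645 + 0.02558 + 1.122×10^-4 = 0.03234 K/W
Q = ΔT/ΣR = (118 K − 295.9 K)/0.03234 = -5501 W
From the inner boundary to the expanded polystyrene/phenolic foam interface, ΣR_partial = 0.006645 K/W.
T_interface = T_in − Q·ΣR_partial = 118 K − (-5501)(0.006645) = 155 K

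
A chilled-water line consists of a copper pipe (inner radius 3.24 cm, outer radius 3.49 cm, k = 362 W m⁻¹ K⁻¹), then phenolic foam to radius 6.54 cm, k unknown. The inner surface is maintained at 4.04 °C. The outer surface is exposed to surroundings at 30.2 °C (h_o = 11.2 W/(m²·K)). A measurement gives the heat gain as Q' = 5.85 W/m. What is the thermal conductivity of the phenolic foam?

k = 0.0235 W/m·K

ΣR = ΔT/Q' = |4.04 − 30.2|/5.85 = 4.472 m·K/W
Known resistances:
  R'_copper = ln(0.0349/0.0324)/(2πk) = 0.07433/(2π·362) = 3.268×10^-5 m·K/W
  R'_conv,out = 1/(2πr h) = 1/(2π·0.0654·11.2) = 0.2173 m·K/W
R_phenolic foam = ΣR − ΣR_known = 4.472 − 0.2173 = 4.255 m·K/W
ln(r₂/r₁)/(2πk) = 4.255 ⇒ k = 0.6280/(2π·4.255) = 0.0235 W/m·K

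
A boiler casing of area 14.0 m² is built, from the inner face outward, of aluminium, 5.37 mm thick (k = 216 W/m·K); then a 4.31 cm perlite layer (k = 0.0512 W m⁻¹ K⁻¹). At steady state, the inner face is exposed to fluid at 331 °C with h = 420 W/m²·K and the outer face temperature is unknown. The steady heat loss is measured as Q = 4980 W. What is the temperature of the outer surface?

T_out = 30.7 °C

Sum the resistances:
  R_conv,in = 1/(hA) = 1/(420·14.0) = 1.701×10^-4 K/W
  R_aluminium = L/(kA) = 0.00537/(216·14.0) = 1.776×10^-6 K/W
  R_perlite = L/(kA) = 0.0431/(0.0512·14.0) = 0.06013 K/W
ΣR = 0.06030 K/W
ΔT = Q·ΣR = 4980 × 0.06030 = 300.3 K
Heat flows outward, so T_out = T_in − ΔT = 331 − 300.3 = 30.7 °C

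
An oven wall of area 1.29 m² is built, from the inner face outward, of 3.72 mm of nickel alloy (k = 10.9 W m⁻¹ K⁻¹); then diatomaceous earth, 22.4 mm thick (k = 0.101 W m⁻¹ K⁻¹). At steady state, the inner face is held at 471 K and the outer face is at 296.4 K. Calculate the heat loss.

Q = 1010 W

Series thermal resistances, inner to outer:
  R_nickel alloy = L/(kA) = 0.00372/(10.9·1.29) = 2.646×10^-4 K/W
  R_diatomaceous earth = L/(kA) = 0.0224/(0.101·1.29) = 0.1719 K/W
ΣR = 2.646×10^-4 + 0.1719 = 0.1722 K/W
Q = ΔT/ΣR = (471 K − 296.4 K)/0.1722 = 1010 W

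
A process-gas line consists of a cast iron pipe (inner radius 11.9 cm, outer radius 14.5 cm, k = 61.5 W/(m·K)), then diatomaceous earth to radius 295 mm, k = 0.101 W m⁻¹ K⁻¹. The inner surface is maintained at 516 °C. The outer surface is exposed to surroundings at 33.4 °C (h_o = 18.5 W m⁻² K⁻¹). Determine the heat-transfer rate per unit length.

Series thermal resistances, inner to outer:
  R'_cast iron = ln(0.145/0.119)/(2πk) = 0.1976/(2π·61.5) = 5.114×10^-4 m·K/W
  R'_diatomaceous earth = ln(0.295/0.145)/(2πk) = 0.7102/(2π·0.101) = 1.119 m·K/W
  R'_conv,out = 1/(2πr h) = 1/(2π·0.295·18.5) = 0.02916 m·K/W
ΣR = 5.114×10^-4 + 1.119 + 0.02916 = 1.149 m·K/W
Q' = ΔT/ΣR = (516 °C − 33.4 °C)/1.149 = 420 W/m

Q' = 420 W/m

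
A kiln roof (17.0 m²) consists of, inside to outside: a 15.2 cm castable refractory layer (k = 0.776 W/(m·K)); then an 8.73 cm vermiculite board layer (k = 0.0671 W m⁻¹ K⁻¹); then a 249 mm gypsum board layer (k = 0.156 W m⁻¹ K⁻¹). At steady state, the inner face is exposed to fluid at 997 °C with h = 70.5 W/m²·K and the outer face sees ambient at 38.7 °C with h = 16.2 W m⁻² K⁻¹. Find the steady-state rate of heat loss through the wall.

Q = 5.14 kW

Treat each layer as a resistance in series:
  R_conv,in = 1/(hA) = 1/(70.5·17.0) = 8.344×10^-4 K/W
  R_castable refractory = L/(kA) = 0.152/(0.776·17.0) = 0.01152 K/W
  R_vermiculite board = L/(kA) = 0.0873/(0.0671·17.0) = 0.07653 K/W
  R_gypsum board = L/(kA) = 0.249/(0.156·17.0) = 0.09389 K/W
  R_conv,out = 1/(hA) = 1/(16.2·17.0) = 0.003631 K/W
ΣR = 8.344×10^-4 + 0.01152 + 0.07653 + 0.09389 + 0.003631 = 0.1864 K/W
Q = ΔT/ΣR = (997 °C − 38.7 °C)/0.1864 = 5140 W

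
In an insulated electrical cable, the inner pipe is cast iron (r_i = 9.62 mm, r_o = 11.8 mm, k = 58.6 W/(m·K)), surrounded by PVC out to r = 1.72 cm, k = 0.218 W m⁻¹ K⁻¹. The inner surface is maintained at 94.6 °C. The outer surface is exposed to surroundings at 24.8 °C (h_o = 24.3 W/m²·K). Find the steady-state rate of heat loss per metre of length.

Series thermal resistances, inner to outer:
  R'_cast iron = ln(0.0118/0.00962)/(2πk) = 0.2043/(2π·58.6) = 5.547×10^-4 m·K/W
  R'_PVC = ln(0.0172/0.0118)/(2πk) = 0.3768/(2π·0.218) = 0.2751 m·K/W
  R'_conv,out = 1/(2πr h) = 1/(2π·0.0172·24.3) = 0.3808 m·K/W
ΣR = 5.547×10^-4 + 0.2751 + 0.3808 = 0.6565 m·K/W
Q' = ΔT/ΣR = (94.6 °C − 24.8 °C)/0.6565 = 106 W/m

Q' = 106 W/m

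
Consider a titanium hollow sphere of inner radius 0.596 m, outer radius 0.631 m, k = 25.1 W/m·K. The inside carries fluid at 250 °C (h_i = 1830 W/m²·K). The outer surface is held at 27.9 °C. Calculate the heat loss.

Q = 532 kW

Series thermal resistances, inner to outer:
  R_conv,in = 1/(4πr²h) = 1/(4π·0.596²·1830) = 1.224×10^-4 K/W
  R_titanium = (1/0.596 − 1/0.631)/(4πk) = 0.09307/(4π·25.1) = 2.951×10^-4 K/W
ΣR = 1.224×10^-4 + 2.951×10^-4 = 4.175×10^-4 K/W
Q = ΔT/ΣR = (250 °C − 27.9 °C)/4.175×10^-4 = 5.32×10^5 W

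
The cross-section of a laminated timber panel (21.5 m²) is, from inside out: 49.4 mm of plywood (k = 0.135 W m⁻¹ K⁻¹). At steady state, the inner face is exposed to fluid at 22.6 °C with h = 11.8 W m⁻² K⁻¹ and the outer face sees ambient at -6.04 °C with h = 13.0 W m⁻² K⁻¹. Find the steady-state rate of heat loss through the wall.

Series thermal resistances, inner to outer:
  R_conv,in = 1/(hA) = 1/(11.8·21.5) = 0.003942 K/W
  R_plywood = L/(kA) = 0.0494/(0.135·21.5) = 0.01702 K/W
  R_conv,out = 1/(hA) = 1/(13.0·21.5) = 0.003578 K/W
ΣR = 0.003942 + 0.01702 + 0.003578 = 0.02454 K/W
Q = ΔT/ΣR = (22.6 °C − -6.04 °C)/0.02454 = 1170 W

Q = 1170 W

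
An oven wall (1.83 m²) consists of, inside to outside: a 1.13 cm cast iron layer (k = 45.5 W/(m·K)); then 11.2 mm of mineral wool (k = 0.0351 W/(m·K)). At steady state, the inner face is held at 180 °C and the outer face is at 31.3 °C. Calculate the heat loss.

Q = 852 W

Series thermal resistances, inner to outer:
  R_cast iron = L/(kA) = 0.0113/(45.5·1.83) = 1.357×10^-4 K/W
  R_mineral wool = L/(kA) = 0.0112/(0.0351·1.83) = 0.1744 K/W
ΣR = 1.357×10^-4 + 0.1744 = 0.1745 K/W
Q = ΔT/ΣR = (180 °C − 31.3 °C)/0.1745 = 852 W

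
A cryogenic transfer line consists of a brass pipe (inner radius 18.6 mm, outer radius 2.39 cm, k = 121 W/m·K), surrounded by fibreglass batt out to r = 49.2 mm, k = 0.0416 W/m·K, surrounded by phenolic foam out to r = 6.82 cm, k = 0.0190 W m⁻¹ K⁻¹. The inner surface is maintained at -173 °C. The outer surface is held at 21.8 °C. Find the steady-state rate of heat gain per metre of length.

Q' = 35.4 W/m

Treat each layer as a resistance in series:
  R'_brass = ln(0.0239/0.0186)/(2πk) = 0.2507/(2π·121) = 3.298×10^-4 m·K/W
  R'_fibreglass batt = ln(0.0492/0.0239)/(2πk) = 0.7220/(2π·0.0416) = 2.762 m·K/W
  R'_phenolic foam = ln(0.0682/0.0492)/(2πk) = 0.3266/(2π·0.0190) = 2.735 m·K/W
ΣR = 3.298×10^-4 + 2.762 + 2.735 = 5.497 m·K/W
Q' = ΔT/ΣR = (-173 °C − 21.8 °C)/5.497 = -35.4 W/m
(Negative Q' ⇒ heat flows inward; heat gain = 35.4 W/m.)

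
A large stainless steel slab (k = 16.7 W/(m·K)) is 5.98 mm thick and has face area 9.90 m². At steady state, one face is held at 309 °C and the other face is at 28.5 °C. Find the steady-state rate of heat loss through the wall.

Q = 7760 kW

Q = kA·ΔT/L = 16.7 × 9.90 × |309 °C − 28.5 °C| / 0.00598 = 7.76×10^6 W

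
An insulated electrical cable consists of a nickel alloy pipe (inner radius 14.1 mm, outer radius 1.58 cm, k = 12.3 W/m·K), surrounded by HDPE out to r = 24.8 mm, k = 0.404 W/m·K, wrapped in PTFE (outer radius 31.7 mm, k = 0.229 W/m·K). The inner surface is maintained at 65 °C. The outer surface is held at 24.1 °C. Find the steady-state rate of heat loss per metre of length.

Treat each layer as a resistance in series:
  R'_nickel alloy = ln(0.0158/0.0141)/(2πk) = 0.1138/(2π·12.3) = 0.001473 m·K/W
  R'_HDPE = ln(0.0248/0.0158)/(2πk) = 0.4508/(2π·0.404) = 0.1776 m·K/W
  R'_PTFE = ln(0.0317/0.0248)/(2πk) = 0.2455/(2π·0.229) = 0.1706 m·K/W
ΣR = 0.001473 + 0.1776 + 0.1706 = 0.3497 m·K/W
Q' = ΔT/ΣR = (65 °C − 24.1 °C)/0.3497 = 117 W/m

Q' = 117 W/m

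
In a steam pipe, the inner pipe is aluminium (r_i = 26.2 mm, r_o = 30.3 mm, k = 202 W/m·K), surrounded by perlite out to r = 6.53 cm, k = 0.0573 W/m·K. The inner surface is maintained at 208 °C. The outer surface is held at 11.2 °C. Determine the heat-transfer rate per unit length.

Q' = 92.3 W/m

Treat each layer as a resistance in series:
  R'_aluminium = ln(0.0303/0.0262)/(2πk) = 0.1454/(2π·202) = 1.146×10^-4 m·K/W
  R'_perlite = ln(0.0653/0.0303)/(2πk) = 0.7678/(2π·0.0573) = 2.133 m·K/W
ΣR = 1.146×10^-4 + 2.133 = 2.133 m·K/W
Q' = ΔT/ΣR = (208 °C − 11.2 °C)/2.133 = 92.3 W/m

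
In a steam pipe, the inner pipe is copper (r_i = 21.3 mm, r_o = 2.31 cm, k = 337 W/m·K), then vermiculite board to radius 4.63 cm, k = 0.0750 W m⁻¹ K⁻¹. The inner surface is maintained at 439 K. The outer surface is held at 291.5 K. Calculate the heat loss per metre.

Resistance network (inner→outer):
  R'_copper = ln(0.0231/0.0213)/(2πk) = 0.08113/(2π·337) = 3.831×10^-5 m·K/W
  R'_vermiculite board = ln(0.0463/0.0231)/(2πk) = 0.6953/(2π·0.0750) = 1.475 m·K/W
ΣR = 3.831×10^-5 + 1.475 = 1.475 m·K/W
Q' = ΔT/ΣR = (439 K − 291.5 K)/1.475 = 100 W/m

Q' = 100 W/m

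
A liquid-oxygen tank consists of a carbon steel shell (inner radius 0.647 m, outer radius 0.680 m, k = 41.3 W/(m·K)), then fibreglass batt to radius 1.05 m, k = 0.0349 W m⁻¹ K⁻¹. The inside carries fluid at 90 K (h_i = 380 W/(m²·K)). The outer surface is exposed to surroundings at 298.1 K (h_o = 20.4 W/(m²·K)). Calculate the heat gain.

Treat each layer as a resistance in series:
  R_conv,in = 1/(4πr²h) = 1/(4π·0.647²·380) = 5.003×10^-4 K/W
  R_carbon steel = (1/0.647 − 1/0.680)/(4πk) = 0.07501/(4π·41.3) = 1.445×10^-4 K/W
  R_fibreglass batt = (1/0.680 − 1/1.05)/(4πk) = 0.5182/(4π·0.0349) = 1.182 K/W
  R_conv,out = 1/(4πr²h) = 1/(4π·1.05²·20.4) = 0.003538 K/W
ΣR = 5.003×10^-4 + 1.445×10^-4 + 1.182 + 0.003538 = 1.186 K/W
Q = ΔT/ΣR = (90 K − 298.1 K)/1.186 = -175 W
(Negative Q ⇒ heat flows inward; heat gain = 175 W.)

Q = 175 W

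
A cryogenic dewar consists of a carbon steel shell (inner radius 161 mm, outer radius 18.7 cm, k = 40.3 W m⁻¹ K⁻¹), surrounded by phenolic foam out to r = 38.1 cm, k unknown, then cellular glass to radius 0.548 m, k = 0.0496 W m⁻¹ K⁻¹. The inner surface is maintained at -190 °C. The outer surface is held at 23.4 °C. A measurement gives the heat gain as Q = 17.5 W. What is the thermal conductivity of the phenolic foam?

ΣR = ΔT/Q = |-190 − 23.4|/17.5 = 12.19 K/W
Known resistances:
  R_carbon steel = (1/0.161 − 1/0.187)/(4πk) = 0.8636/(4π·40.3) = 0.001705 K/W
  R_cellular glass = (1/0.381 − 1/0.548)/(4πk) = 0.7999/(4π·0.0496) = 1.283 K/W
R_phenolic foam = ΣR − ΣR_known = 12.19 − 1.285 = 10.90 K/W
(1/r₁−1/r₂)/(4πk) = 10.90 ⇒ k = 2.723/(4π·10.90) = 0.0199 W/m·K

k = 0.0199 W/m·K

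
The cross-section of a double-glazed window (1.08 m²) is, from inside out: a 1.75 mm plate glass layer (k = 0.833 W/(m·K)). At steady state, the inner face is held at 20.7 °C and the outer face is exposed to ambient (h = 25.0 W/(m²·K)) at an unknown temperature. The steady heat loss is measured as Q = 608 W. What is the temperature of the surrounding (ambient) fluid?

Sum the resistances:
  R_plate glass = L/(kA) = 0.00175/(0.833·1.08) = 0.001945 K/W
  R_conv,out = 1/(hA) = 1/(25.0·1.08) = 0.03704 K/W
ΣR = 0.03898 K/W
ΔT = Q·ΣR = 608 × 0.03898 = 23.70 K
Heat flows outward, so T_out = T_in − ΔT = 20.7 − 23.70 = -3.00 °C

T_out = -3.00 °C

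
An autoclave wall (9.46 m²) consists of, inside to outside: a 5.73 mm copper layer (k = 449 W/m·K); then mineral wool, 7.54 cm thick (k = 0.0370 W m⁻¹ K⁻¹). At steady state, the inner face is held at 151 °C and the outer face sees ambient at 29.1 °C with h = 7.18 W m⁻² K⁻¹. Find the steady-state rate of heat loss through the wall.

Treat each layer as a resistance in series:
  R_copper = L/(kA) = 0.00573/(449·9.46) = 1.349×10^-6 K/W
  R_mineral wool = L/(kA) = 0.0754/(0.0370·9.46) = 0.2154 K/W
  R_conv,out = 1/(hA) = 1/(7.18·9.46) = 0.01472 K/W
ΣR = 1.349×10^-6 + 0.2154 + 0.01472 = 0.2301 K/W
Q = ΔT/ΣR = (151 °C − 29.1 °C)/0.2301 = 530 W

Q = 530 W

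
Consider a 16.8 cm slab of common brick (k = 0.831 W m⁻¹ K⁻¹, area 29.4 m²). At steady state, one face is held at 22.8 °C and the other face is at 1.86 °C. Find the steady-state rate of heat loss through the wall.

Q = kA·ΔT/L = 0.831 × 29.4 × |22.8 °C − 1.86 °C| / 0.168 = 3050 W

Q = 3.05 kW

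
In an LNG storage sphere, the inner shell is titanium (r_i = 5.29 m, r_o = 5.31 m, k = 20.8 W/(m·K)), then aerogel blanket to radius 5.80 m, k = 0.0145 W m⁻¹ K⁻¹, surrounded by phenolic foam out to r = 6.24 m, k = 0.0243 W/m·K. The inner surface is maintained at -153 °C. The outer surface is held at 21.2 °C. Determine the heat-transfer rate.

Q = 1370 W

Resistance network (inner→outer):
  R_titanium = (1/5.29 − 1/5.31)/(4πk) = 7.120×10^-4/(4π·20.8) = 2.724×10^-6 K/W
  R_aerogel blanket = (1/5.31 − 1/5.80)/(4πk) = 0.01591/(4π·0.0145) = 0.08732 K/W
  R_phenolic foam = (1/5.80 − 1/6.24)/(4πk) = 0.01216/(4π·0.0243) = 0.03981 K/W
ΣR = 2.724×10^-6 + 0.08732 + 0.03981 = 0.1271 K/W
Q = ΔT/ΣR = (-153 °C − 21.2 °C)/0.1271 = -1370 W
(Negative Q ⇒ heat flows inward; heat gain = 1370 W.)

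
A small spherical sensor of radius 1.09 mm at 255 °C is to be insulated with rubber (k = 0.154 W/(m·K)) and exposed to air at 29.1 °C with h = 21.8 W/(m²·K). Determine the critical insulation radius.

r_cr = 1.41 cm

For a sphere, r_cr = 2k_ins/h = 2·0.154/21.8 = 0.0141 m = 1.41 cm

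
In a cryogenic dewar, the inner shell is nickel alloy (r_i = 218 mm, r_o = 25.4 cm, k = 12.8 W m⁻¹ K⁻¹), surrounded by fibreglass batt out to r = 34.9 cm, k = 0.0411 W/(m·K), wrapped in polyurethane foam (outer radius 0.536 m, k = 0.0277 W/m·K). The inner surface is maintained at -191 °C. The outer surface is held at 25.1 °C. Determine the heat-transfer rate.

Series thermal resistances, inner to outer:
  R_nickel alloy = (1/0.218 − 1/0.254)/(4πk) = 0.6501/(4π·12.8) = 0.004042 K/W
  R_fibreglass batt = (1/0.254 − 1/0.349)/(4πk) = 1.072/(4π·0.0411) = 2.075 K/W
  R_polyurethane foam = (1/0.349 − 1/0.536)/(4πk) = 0.9997/(4π·0.0277) = 2.872 K/W
ΣR = 0.004042 + 2.075 + 2.872 = 4.951 K/W
Q = ΔT/ΣR = (-191 °C − 25.1 °C)/4.951 = -43.6 W
(Negative Q ⇒ heat flows inward; heat gain = 43.6 W.)

Q = 43.6 W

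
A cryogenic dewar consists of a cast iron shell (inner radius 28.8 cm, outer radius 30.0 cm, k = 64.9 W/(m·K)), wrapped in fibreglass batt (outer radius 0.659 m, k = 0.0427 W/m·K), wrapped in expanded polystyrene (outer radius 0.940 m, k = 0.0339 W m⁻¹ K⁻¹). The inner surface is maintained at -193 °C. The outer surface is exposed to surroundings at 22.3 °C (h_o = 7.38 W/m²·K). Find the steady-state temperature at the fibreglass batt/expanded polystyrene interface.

T = -29.7 °C

Series thermal resistances, inner to outer:
  R_cast iron = (1/0.288 − 1/0.300)/(4πk) = 0.1389/(4π·64.9) = 1.703×10^-4 K/W
  R_fibreglass batt = (1/0.300 − 1/0.659)/(4πk) = 1.816/(4π·0.0427) = 3.384 K/W
  R_expanded polystyrene = (1/0.659 − 1/0.940)/(4πk) = 0.4536/(4π·0.0339) = 1.065 K/W
  R_conv,out = 1/(4πr²h) = 1/(4π·0.940²·7.38) = 0.01220 K/W
ΣR = 1.703×10^-4 + 3.384 + 1.065 + 0.01220 = 4.461 K/W
Q = ΔT/ΣR = (-193 °C − 22.3 °C)/4.461 = -48.26 W
From the inner boundary to the fibreglass batt/expanded polystyrene interface, ΣR_partial = 3.384 K/W.
T_interface = T_in − Q·ΣR_partial = -193 °C − (-48.26)(3.384) = -29.7 °C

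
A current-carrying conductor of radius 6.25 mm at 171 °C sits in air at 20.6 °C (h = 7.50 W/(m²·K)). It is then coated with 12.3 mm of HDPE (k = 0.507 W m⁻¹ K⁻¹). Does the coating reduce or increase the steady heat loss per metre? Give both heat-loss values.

increases: 44.3 → 101 W/m

Critical radius for a cylinder: r_cr = k/h = 0.0676 m = 6.76 cm.
Outer radius after coating: r₂ = 0.00625 + 0.0123 = 0.01855 m.
Since r₁ < r_cr and r₂ ≤ r_cr, the coating moves toward the maximum at r_cr — heat loss rises.
Bare: R = 1/(2πr₁h) = 3.395 m·K/W; Q = 150.4/3.395 = 44.3 W/m.
Coated: R = R_cond + R_conv = 1.485 m·K/W; Q = 150.4/1.485 = 101 W/m.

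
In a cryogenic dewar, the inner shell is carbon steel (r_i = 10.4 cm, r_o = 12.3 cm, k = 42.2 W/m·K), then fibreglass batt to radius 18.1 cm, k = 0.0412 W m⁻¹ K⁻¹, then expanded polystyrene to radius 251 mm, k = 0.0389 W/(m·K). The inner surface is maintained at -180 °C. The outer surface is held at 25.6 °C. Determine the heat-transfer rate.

Q = 25.1 W

Resistance network (inner→outer):
  R_carbon steel = (1/0.104 − 1/0.123)/(4πk) = 1.485/(4π·42.2) = 0.002801 K/W
  R_fibreglass batt = (1/0.123 − 1/0.181)/(4πk) = 2.605/(4π·0.0412) = 5.032 K/W
  R_expanded polystyrene = (1/0.181 − 1/0.251)/(4πk) = 1.541/(4π·0.0389) = 3.152 K/W
ΣR = 0.002801 + 5.032 + 3.152 = 8.187 K/W
Q = ΔT/ΣR = (-180 °C − 25.6 °C)/8.187 = -25.1 W
(Negative Q ⇒ heat flows inward; heat gain = 25.1 W.)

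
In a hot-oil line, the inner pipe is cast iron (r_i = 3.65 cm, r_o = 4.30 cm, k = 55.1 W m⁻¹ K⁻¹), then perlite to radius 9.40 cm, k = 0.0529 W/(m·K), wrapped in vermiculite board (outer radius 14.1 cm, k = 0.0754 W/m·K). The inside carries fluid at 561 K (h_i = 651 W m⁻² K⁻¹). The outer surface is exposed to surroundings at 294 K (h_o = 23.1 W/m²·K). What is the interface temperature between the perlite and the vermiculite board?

Series thermal resistances, inner to outer:
  R'_conv,in = 1/(2πr h) = 1/(2π·0.0365·651) = 0.006698 m·K/W
  R'_cast iron = ln(0.0430/0.0365)/(2πk) = 0.1639/(2π·55.1) = 4.734×10^-4 m·K/W
  R'_perlite = ln(0.0940/0.0430)/(2πk) = 0.7821/(2π·0.0529) = 2.353 m·K/W
  R'_vermiculite board = ln(0.141/0.0940)/(2πk) = 0.4055/(2π·0.0754) = 0.8559 m·K/W
  R'_conv,out = 1/(2πr h) = 1/(2π·0.141·23.1) = 0.04886 m·K/W
ΣR = 0.006698 + 4.734×10^-4 + 2.353 + 0.8559 + 0.04886 = 3.265 m·K/W
Q' = ΔT/ΣR = (561 K − 294 K)/3.265 = 81.78 W/m
From the inner boundary to the perlite/vermiculite board interface, ΣR_partial = 2.360 m·K/W.
T_interface = T_in − Q'·ΣR_partial = 561 K − (81.78)(2.360) = 368.0 K

T = 368.0 K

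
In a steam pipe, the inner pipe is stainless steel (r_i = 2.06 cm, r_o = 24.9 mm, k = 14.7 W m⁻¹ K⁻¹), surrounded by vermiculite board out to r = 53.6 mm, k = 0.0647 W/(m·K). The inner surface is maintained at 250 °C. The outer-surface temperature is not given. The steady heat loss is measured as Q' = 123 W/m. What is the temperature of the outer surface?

Series resistances:
  R'_stainless steel = ln(0.0249/0.0206)/(2πk) = 0.1896/(2π·14.7) = 0.002053 m·K/W
  R'_vermiculite board = ln(0.0536/0.0249)/(2πk) = 0.7667/(2π·0.0647) = 1.886 m·K/W
ΣR = 1.888 m·K/W
ΔT = Q'·ΣR = 123 × 1.888 = 232.2 K
Heat flows outward, so T_out = T_in − ΔT = 250 − 232.2 = 17.8 °C

T_out = 17.8 °C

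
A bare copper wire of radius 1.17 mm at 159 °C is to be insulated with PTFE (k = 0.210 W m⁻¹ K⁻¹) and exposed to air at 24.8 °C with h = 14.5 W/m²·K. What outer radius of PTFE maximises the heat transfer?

r_cr = 1.45 cm

For a cylinder, r_cr = k_ins/h = 0.210/14.5 = 0.0145 m = 1.45 cm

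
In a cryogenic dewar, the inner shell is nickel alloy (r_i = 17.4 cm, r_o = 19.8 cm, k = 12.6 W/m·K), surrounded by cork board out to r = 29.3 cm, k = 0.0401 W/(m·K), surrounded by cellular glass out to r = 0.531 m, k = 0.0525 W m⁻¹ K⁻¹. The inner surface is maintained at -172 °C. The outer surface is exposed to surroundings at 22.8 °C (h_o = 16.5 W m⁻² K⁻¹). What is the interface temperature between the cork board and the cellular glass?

T = -58.6 °C

Treat each layer as a resistance in series:
  R_nickel alloy = (1/0.174 − 1/0.198)/(4πk) = 0.6966/(4π·12.6) = 0.004400 K/W
  R_cork board = (1/0.198 − 1/0.293)/(4πk) = 1.638/(4π·0.0401) = 3.250 K/W
  R_cellular glass = (1/0.293 − 1/0.531)/(4πk) = 1.530/(4π·0.0525) = 2.319 K/W
  R_conv,out = 1/(4πr²h) = 1/(4π·0.531²·16.5) = 0.01710 K/W
ΣR = 0.004400 + 3.250 + 2.319 + 0.01710 = 5.590 K/W
Q = ΔT/ΣR = (-172 °C − 22.8 °C)/5.590 = -34.85 W
From the inner boundary to the cork board/cellular glass interface, ΣR_partial = 3.254 K/W.
T_interface = T_in − Q·ΣR_partial = -172 °C − (-34.85)(3.254) = -58.6 °C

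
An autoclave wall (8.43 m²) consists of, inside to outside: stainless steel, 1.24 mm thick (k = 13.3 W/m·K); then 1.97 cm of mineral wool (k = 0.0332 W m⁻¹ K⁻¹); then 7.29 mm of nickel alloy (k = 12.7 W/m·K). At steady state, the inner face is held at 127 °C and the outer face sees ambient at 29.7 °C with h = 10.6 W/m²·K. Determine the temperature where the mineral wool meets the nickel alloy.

T = 43.1 °C

Treat each layer as a resistance in series:
  R_stainless steel = L/(kA) = 0.00124/(13.3·8.43) = 1.106×10^-5 K/W
  R_mineral wool = L/(kA) = 0.0197/(0.0332·8.43) = 0.07039 K/W
  R_nickel alloy = L/(kA) = 0.00729/(12.7·8.43) = 6.809×10^-5 K/W
  R_conv,out = 1/(hA) = 1/(10.6·8.43) = 0.01119 K/W
ΣR = 1.106×10^-5 + 0.07039 + 6.809×10^-5 + 0.01119 = 0.08166 K/W
Q = ΔT/ΣR = (127 °C − 29.7 °C)/0.08166 = 1192 W
From the inner boundary to the mineral wool/nickel alloy interface, ΣR_partial = 0.07040 K/W.
T_interface = T_in − Q·ΣR_partial = 127 °C − (1192)(0.07040) = 43.1 °C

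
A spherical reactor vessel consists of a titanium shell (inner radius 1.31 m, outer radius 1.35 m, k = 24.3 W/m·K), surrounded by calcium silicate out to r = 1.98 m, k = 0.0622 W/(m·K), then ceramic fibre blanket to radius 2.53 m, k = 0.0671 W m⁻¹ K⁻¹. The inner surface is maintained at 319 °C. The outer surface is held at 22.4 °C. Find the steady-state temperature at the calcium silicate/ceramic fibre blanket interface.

T = 112 °C

Series thermal resistances, inner to outer:
  R_titanium = (1/1.31 − 1/1.35)/(4πk) = 0.02262/(4π·24.3) = 7.407×10^-5 K/W
  R_calcium silicate = (1/1.35 − 1/1.98)/(4πk) = 0.2357/(4π·0.0622) = 0.3015 K/W
  R_ceramic fibre blanket = (1/1.98 − 1/2.53)/(4πk) = 0.1098/(4π·0.0671) = 0.1302 K/W
ΣR = 7.407×10^-5 + 0.3015 + 0.1302 = 0.4318 K/W
Q = ΔT/ΣR = (319 °C − 22.4 °C)/0.4318 = 686.9 W
From the inner boundary to the calcium silicate/ceramic fibre blanket interface, ΣR_partial = 0.3016 K/W.
T_interface = T_in − Q·ΣR_partial = 319 °C − (686.9)(0.3016) = 112 °C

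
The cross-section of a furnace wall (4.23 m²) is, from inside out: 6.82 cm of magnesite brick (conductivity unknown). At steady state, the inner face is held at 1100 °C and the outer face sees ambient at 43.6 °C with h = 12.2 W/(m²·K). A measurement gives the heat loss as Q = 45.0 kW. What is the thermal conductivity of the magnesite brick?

k = 3.93 W/m·K

ΣR = ΔT/Q = |1100 − 43.6|/45000 = 0.02348 K/W
Known resistances:
  R_conv,out = 1/(hA) = 1/(12.2·4.23) = 0.01938 K/W
R_magnesite brick = ΣR − ΣR_known = 0.02348 − 0.01938 = 0.004100 K/W
L/(kA) = 0.004100 ⇒ k = 0.0682/(0.004100·4.23) = 3.93 W/m·K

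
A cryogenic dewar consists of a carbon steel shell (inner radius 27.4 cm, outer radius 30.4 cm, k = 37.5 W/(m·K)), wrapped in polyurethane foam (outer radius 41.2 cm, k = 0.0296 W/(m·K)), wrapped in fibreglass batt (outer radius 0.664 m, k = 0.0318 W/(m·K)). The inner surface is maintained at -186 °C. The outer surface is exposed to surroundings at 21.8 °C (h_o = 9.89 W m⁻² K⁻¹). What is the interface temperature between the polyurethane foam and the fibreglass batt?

Resistance network (inner→outer):
  R_carbon steel = (1/0.274 − 1/0.304)/(4πk) = 0.3602/(4π·37.5) = 7.643×10^-4 K/W
  R_polyurethane foam = (1/0.304 − 1/0.412)/(4πk) = 0.8623/(4π·0.0296) = 2.318 K/W
  R_fibreglass batt = (1/0.412 − 1/0.664)/(4πk) = 0.9212/(4π·0.0318) = 2.305 K/W
  R_conv,out = 1/(4πr²h) = 1/(4π·0.664²·9.89) = 0.01825 K/W
ΣR = 7.643×10^-4 + 2.318 + 2.305 + 0.01825 = 4.642 K/W
Q = ΔT/ΣR = (-186 °C − 21.8 °C)/4.642 = -44.77 W
From the inner boundary to the polyurethane foam/fibreglass batt interface, ΣR_partial = 2.319 K/W.
T_interface = T_in − Q·ΣR_partial = -186 °C − (-44.77)(2.319) = -82.2 °C

T = -82.2 °C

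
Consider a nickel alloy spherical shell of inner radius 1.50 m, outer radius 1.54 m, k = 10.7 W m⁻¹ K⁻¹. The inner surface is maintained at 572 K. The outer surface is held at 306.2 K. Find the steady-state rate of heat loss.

Q = 4πk·ΔT/(1/r₁ − 1/r₂) = 4π × 10.7 × 265.8 / (1/1.50 − 1/1.54) = 2.06×10^6 W

Q = 2060 kW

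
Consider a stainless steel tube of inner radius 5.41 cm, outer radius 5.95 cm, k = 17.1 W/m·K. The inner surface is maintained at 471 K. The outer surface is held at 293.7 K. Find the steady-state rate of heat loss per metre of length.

Q' = 200 kW/m

Q' = 2πk·ΔT/ln(r₂/r₁) = 2π × 17.1 × 177.3 / ln(0.0595/0.0541) = 2.00×10^5 W/m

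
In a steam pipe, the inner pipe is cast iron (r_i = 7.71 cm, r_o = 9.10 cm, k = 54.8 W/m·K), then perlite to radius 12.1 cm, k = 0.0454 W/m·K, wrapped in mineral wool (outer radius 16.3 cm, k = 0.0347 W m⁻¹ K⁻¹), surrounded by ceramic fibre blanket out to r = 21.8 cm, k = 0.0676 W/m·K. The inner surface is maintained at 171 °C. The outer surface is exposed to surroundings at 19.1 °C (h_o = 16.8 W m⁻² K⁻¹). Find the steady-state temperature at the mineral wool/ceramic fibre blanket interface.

T = 54.8 °C

Series thermal resistances, inner to outer:
  R'_cast iron = ln(0.0910/0.0771)/(2πk) = 0.1658/(2π·54.8) = 4.814×10^-4 m·K/W
  R'_perlite = ln(0.121/0.0910)/(2πk) = 0.2849/(2π·0.0454) = 0.9989 m·K/W
  R'_mineral wool = ln(0.163/0.121)/(2πk) = 0.2980/(2π·0.0347) = 1.367 m·K/W
  R'_ceramic fibre blanket = ln(0.218/0.163)/(2πk) = 0.2907/(2π·0.0676) = 0.6845 m·K/W
  R'_conv,out = 1/(2πr h) = 1/(2π·0.218·16.8) = 0.04346 m·K/W
ΣR = 4.814×10^-4 + 0.9989 + 1.367 + 0.6845 + 0.04346 = 3.094 m·K/W
Q' = ΔT/ΣR = (171 °C − 19.1 °C)/3.094 = 49.10 W/m
From the inner boundary to the mineral wool/ceramic fibre blanket interface, ΣR_partial = 2.366 m·K/W.
T_interface = T_in − Q'·ΣR_partial = 171 °C − (49.10)(2.366) = 54.8 °C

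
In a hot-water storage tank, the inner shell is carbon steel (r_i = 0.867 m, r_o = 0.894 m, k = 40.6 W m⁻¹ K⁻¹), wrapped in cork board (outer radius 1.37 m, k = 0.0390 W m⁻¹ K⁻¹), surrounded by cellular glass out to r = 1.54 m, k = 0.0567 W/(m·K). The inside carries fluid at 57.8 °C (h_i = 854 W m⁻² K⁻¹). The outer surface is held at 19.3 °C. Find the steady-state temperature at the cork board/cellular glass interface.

Series thermal resistances, inner to outer:
  R_conv,in = 1/(4πr²h) = 1/(4π·0.867²·854) = 1.240×10^-4 K/W
  R_carbon steel = (1/0.867 − 1/0.894)/(4πk) = 0.03483/(4π·40.6) = 6.828×10^-5 K/W
  R_cork board = (1/0.894 − 1/1.37)/(4πk) = 0.3886/(4π·0.0390) = 0.7930 K/W
  R_cellular glass = (1/1.37 − 1/1.54)/(4πk) = 0.08058/(4π·0.0567) = 0.1131 K/W
ΣR = 1.240×10^-4 + 6.828×10^-5 + 0.7930 + 0.1131 = 0.9063 K/W
Q = ΔT/ΣR = (57.8 °C − 19.3 °C)/0.9063 = 42.48 W
From the inner boundary to the cork board/cellular glass interface, ΣR_partial = 0.7932 K/W.
T_interface = T_in − Q·ΣR_partial = 57.8 °C − (42.48)(0.7932) = 24.1 °C

T = 24.1 °C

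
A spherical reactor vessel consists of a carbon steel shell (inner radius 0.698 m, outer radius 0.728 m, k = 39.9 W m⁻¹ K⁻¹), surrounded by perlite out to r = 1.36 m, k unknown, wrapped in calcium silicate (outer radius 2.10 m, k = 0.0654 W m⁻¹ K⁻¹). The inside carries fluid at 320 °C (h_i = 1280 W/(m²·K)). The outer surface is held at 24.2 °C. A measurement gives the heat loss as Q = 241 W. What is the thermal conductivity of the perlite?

ΣR = ΔT/Q = |320 − 24.2|/241 = 1.227 K/W
Known resistances:
  R_conv,in = 1/(4πr²h) = 1/(4π·0.698²·1280) = 1.276×10^-4 K/W
  R_carbon steel = (1/0.698 − 1/0.728)/(4πk) = 0.05904/(4π·39.9) = 1.177×10^-4 K/W
  R_calcium silicate = (1/1.36 − 1/2.10)/(4πk) = 0.2591/(4π·0.0654) = 0.3153 K/W
R_perlite = ΣR − ΣR_known = 1.227 − 0.3155 = 0.9115 K/W
(1/r₁−1/r₂)/(4πk) = 0.9115 ⇒ k = 0.6383/(4π·0.9115) = 0.0557 W/m·K

k = 0.0557 W/m·K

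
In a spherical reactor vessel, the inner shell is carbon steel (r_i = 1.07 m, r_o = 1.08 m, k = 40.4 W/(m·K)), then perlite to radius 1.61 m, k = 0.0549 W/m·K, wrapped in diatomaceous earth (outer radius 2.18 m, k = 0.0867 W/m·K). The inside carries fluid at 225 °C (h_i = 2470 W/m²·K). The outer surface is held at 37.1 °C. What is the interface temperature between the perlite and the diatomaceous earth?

T = 84.5 °C

Treat each layer as a resistance in series:
  R_conv,in = 1/(4πr²h) = 1/(4π·1.07²·2470) = 2.814×10^-5 K/W
  R_carbon steel = (1/1.07 − 1/1.08)/(4πk) = 0.008654/(4π·40.4) = 1.705×10^-5 K/W
  R_perlite = (1/1.08 − 1/1.61)/(4πk) = 0.3048/(4π·0.0549) = 0.4418 K/W
  R_diatomaceous earth = (1/1.61 − 1/2.18)/(4πk) = 0.1624/(4π·0.0867) = 0.1491 K/W
ΣR = 2.814×10^-5 + 1.705×10^-5 + 0.4418 + 0.1491 = 0.5909 K/W
Q = ΔT/ΣR = (225 °C − 37.1 °C)/0.5909 = 318.0 W
From the inner boundary to the perlite/diatomaceous earth interface, ΣR_partial = 0.4418 K/W.
T_interface = T_in − Q·ΣR_partial = 225 °C − (318.0)(0.4418) = 84.5 °C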